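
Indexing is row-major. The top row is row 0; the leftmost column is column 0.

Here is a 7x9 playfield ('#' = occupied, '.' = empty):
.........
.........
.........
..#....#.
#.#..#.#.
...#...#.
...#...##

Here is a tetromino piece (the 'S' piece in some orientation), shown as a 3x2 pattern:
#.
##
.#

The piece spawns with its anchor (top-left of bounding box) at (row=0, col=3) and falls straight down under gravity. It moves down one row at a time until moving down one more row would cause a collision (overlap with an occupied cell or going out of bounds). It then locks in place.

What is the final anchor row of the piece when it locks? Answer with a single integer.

Spawn at (row=0, col=3). Try each row:
  row 0: fits
  row 1: fits
  row 2: fits
  row 3: fits
  row 4: blocked -> lock at row 3

Answer: 3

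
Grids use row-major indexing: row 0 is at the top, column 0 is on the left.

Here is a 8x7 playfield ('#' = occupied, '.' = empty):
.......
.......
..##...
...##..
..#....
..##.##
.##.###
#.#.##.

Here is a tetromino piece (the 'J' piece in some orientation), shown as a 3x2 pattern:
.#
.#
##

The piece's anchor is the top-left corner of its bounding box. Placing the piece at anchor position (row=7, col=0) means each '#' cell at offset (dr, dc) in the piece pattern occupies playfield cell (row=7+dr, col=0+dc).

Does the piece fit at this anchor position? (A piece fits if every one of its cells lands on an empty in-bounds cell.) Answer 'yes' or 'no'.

Answer: no

Derivation:
Check each piece cell at anchor (7, 0):
  offset (0,1) -> (7,1): empty -> OK
  offset (1,1) -> (8,1): out of bounds -> FAIL
  offset (2,0) -> (9,0): out of bounds -> FAIL
  offset (2,1) -> (9,1): out of bounds -> FAIL
All cells valid: no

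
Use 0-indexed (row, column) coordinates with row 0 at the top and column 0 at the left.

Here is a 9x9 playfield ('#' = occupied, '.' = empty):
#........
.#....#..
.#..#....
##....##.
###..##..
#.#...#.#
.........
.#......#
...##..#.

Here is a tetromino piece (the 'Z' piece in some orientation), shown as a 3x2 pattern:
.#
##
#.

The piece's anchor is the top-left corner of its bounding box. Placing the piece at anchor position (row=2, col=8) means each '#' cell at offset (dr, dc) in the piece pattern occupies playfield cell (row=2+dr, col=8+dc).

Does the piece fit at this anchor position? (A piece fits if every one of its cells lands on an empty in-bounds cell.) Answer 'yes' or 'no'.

Check each piece cell at anchor (2, 8):
  offset (0,1) -> (2,9): out of bounds -> FAIL
  offset (1,0) -> (3,8): empty -> OK
  offset (1,1) -> (3,9): out of bounds -> FAIL
  offset (2,0) -> (4,8): empty -> OK
All cells valid: no

Answer: no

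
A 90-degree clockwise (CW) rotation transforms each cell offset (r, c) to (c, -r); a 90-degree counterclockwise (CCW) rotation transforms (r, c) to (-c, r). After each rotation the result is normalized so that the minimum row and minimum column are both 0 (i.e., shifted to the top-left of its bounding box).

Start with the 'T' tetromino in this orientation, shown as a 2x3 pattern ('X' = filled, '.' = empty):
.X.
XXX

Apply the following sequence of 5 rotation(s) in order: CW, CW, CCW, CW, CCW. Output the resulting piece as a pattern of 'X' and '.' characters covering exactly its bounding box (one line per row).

Start:
.X.
XXX
After rotation 1 (CW):
X.
XX
X.
After rotation 2 (CW):
XXX
.X.
After rotation 3 (CCW):
X.
XX
X.
After rotation 4 (CW):
XXX
.X.
After rotation 5 (CCW):
X.
XX
X.

Answer: X.
XX
X.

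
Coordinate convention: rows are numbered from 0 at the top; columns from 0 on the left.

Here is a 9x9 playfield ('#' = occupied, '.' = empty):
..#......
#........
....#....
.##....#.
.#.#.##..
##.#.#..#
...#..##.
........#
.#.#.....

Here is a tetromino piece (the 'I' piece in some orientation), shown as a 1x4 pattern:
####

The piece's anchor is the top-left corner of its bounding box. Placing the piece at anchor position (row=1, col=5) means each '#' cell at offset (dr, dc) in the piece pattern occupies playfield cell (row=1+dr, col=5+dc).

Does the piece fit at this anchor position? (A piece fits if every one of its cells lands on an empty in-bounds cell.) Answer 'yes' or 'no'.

Check each piece cell at anchor (1, 5):
  offset (0,0) -> (1,5): empty -> OK
  offset (0,1) -> (1,6): empty -> OK
  offset (0,2) -> (1,7): empty -> OK
  offset (0,3) -> (1,8): empty -> OK
All cells valid: yes

Answer: yes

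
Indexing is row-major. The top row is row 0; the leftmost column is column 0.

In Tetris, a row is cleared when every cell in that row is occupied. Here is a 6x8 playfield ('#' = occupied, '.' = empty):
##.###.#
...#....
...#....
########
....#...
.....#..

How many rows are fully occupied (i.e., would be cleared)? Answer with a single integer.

Answer: 1

Derivation:
Check each row:
  row 0: 2 empty cells -> not full
  row 1: 7 empty cells -> not full
  row 2: 7 empty cells -> not full
  row 3: 0 empty cells -> FULL (clear)
  row 4: 7 empty cells -> not full
  row 5: 7 empty cells -> not full
Total rows cleared: 1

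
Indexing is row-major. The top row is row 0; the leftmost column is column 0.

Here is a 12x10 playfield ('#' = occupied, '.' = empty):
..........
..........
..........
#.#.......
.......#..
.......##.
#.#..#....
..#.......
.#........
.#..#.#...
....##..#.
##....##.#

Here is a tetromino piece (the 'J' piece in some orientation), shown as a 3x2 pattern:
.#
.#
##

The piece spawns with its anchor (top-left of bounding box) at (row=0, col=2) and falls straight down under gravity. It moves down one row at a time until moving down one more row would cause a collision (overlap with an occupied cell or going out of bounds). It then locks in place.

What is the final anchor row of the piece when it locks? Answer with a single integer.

Answer: 0

Derivation:
Spawn at (row=0, col=2). Try each row:
  row 0: fits
  row 1: blocked -> lock at row 0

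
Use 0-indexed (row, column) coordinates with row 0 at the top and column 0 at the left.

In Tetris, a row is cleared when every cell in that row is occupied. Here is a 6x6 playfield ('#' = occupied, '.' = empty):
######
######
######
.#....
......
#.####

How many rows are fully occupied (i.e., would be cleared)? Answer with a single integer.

Answer: 3

Derivation:
Check each row:
  row 0: 0 empty cells -> FULL (clear)
  row 1: 0 empty cells -> FULL (clear)
  row 2: 0 empty cells -> FULL (clear)
  row 3: 5 empty cells -> not full
  row 4: 6 empty cells -> not full
  row 5: 1 empty cell -> not full
Total rows cleared: 3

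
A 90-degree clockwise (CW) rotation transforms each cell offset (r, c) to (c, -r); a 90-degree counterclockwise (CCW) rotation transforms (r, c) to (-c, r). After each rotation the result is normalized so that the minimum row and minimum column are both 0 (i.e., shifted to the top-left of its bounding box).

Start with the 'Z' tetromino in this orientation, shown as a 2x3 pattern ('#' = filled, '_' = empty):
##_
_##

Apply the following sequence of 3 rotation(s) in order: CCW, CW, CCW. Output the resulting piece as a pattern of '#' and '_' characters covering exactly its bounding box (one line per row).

Answer: _#
##
#_

Derivation:
Start:
##_
_##
After rotation 1 (CCW):
_#
##
#_
After rotation 2 (CW):
##_
_##
After rotation 3 (CCW):
_#
##
#_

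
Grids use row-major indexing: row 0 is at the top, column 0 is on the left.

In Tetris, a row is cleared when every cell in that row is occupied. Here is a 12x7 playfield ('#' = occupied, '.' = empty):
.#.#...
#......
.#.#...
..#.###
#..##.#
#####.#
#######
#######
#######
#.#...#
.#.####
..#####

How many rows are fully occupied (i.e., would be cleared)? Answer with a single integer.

Answer: 3

Derivation:
Check each row:
  row 0: 5 empty cells -> not full
  row 1: 6 empty cells -> not full
  row 2: 5 empty cells -> not full
  row 3: 3 empty cells -> not full
  row 4: 3 empty cells -> not full
  row 5: 1 empty cell -> not full
  row 6: 0 empty cells -> FULL (clear)
  row 7: 0 empty cells -> FULL (clear)
  row 8: 0 empty cells -> FULL (clear)
  row 9: 4 empty cells -> not full
  row 10: 2 empty cells -> not full
  row 11: 2 empty cells -> not full
Total rows cleared: 3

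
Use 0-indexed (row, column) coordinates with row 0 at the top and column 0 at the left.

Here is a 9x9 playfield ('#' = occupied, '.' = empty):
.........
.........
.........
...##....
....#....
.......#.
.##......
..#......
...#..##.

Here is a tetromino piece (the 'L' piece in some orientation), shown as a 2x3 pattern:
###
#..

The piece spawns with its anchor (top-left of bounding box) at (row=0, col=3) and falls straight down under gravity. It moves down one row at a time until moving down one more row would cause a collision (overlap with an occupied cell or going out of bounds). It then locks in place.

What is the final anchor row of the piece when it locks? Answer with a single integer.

Answer: 1

Derivation:
Spawn at (row=0, col=3). Try each row:
  row 0: fits
  row 1: fits
  row 2: blocked -> lock at row 1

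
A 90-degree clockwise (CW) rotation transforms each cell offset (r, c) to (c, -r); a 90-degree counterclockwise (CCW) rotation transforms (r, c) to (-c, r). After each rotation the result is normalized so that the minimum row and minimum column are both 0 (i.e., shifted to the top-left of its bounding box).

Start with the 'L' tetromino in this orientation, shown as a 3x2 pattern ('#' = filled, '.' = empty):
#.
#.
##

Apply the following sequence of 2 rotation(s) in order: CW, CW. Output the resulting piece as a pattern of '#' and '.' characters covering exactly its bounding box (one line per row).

Answer: ##
.#
.#

Derivation:
Start:
#.
#.
##
After rotation 1 (CW):
###
#..
After rotation 2 (CW):
##
.#
.#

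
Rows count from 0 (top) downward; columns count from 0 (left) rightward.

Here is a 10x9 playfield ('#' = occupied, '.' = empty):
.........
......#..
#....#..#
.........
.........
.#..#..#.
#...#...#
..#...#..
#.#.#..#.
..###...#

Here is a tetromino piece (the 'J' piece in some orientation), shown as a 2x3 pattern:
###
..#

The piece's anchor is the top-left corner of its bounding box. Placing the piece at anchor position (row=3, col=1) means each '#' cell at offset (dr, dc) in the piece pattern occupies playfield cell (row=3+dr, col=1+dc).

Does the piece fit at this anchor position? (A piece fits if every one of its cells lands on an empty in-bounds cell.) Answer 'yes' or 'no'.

Check each piece cell at anchor (3, 1):
  offset (0,0) -> (3,1): empty -> OK
  offset (0,1) -> (3,2): empty -> OK
  offset (0,2) -> (3,3): empty -> OK
  offset (1,2) -> (4,3): empty -> OK
All cells valid: yes

Answer: yes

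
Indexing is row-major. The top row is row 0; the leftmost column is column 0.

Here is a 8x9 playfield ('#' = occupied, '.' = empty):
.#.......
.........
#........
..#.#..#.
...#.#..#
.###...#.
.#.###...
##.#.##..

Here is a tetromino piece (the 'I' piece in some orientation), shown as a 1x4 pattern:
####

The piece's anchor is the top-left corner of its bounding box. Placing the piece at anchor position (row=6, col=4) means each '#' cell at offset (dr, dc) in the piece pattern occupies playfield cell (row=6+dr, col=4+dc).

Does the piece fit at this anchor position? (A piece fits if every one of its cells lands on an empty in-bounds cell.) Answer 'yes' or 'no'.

Check each piece cell at anchor (6, 4):
  offset (0,0) -> (6,4): occupied ('#') -> FAIL
  offset (0,1) -> (6,5): occupied ('#') -> FAIL
  offset (0,2) -> (6,6): empty -> OK
  offset (0,3) -> (6,7): empty -> OK
All cells valid: no

Answer: no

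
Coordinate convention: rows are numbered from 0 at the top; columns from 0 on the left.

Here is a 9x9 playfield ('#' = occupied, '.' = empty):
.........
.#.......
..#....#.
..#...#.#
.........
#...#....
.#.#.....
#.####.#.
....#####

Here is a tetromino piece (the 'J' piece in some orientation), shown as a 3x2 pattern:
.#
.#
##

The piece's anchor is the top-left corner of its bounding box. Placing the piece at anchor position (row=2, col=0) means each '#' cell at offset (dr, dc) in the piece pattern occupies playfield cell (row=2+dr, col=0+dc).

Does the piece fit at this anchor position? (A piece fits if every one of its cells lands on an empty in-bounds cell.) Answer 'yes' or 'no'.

Check each piece cell at anchor (2, 0):
  offset (0,1) -> (2,1): empty -> OK
  offset (1,1) -> (3,1): empty -> OK
  offset (2,0) -> (4,0): empty -> OK
  offset (2,1) -> (4,1): empty -> OK
All cells valid: yes

Answer: yes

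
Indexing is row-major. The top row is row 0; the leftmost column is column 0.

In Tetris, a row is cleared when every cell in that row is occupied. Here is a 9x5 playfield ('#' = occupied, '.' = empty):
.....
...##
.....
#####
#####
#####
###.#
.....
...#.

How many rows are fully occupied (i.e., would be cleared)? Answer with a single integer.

Check each row:
  row 0: 5 empty cells -> not full
  row 1: 3 empty cells -> not full
  row 2: 5 empty cells -> not full
  row 3: 0 empty cells -> FULL (clear)
  row 4: 0 empty cells -> FULL (clear)
  row 5: 0 empty cells -> FULL (clear)
  row 6: 1 empty cell -> not full
  row 7: 5 empty cells -> not full
  row 8: 4 empty cells -> not full
Total rows cleared: 3

Answer: 3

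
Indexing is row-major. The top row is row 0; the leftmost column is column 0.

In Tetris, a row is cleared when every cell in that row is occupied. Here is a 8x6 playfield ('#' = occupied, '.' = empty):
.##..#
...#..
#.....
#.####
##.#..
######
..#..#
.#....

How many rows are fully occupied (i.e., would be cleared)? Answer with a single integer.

Check each row:
  row 0: 3 empty cells -> not full
  row 1: 5 empty cells -> not full
  row 2: 5 empty cells -> not full
  row 3: 1 empty cell -> not full
  row 4: 3 empty cells -> not full
  row 5: 0 empty cells -> FULL (clear)
  row 6: 4 empty cells -> not full
  row 7: 5 empty cells -> not full
Total rows cleared: 1

Answer: 1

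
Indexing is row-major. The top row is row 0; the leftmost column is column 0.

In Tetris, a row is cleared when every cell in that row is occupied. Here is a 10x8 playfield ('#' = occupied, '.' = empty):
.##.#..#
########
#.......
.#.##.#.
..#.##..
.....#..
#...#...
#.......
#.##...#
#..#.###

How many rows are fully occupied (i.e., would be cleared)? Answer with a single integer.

Check each row:
  row 0: 4 empty cells -> not full
  row 1: 0 empty cells -> FULL (clear)
  row 2: 7 empty cells -> not full
  row 3: 4 empty cells -> not full
  row 4: 5 empty cells -> not full
  row 5: 7 empty cells -> not full
  row 6: 6 empty cells -> not full
  row 7: 7 empty cells -> not full
  row 8: 4 empty cells -> not full
  row 9: 3 empty cells -> not full
Total rows cleared: 1

Answer: 1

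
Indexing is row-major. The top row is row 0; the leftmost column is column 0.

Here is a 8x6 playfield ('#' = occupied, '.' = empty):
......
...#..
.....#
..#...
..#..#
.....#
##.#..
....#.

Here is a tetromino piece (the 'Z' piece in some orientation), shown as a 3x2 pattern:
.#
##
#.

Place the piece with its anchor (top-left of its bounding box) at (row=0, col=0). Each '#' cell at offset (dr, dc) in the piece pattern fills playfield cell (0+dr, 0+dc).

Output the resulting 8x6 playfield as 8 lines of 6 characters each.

Answer: .#....
##.#..
#....#
..#...
..#..#
.....#
##.#..
....#.

Derivation:
Fill (0+0,0+1) = (0,1)
Fill (0+1,0+0) = (1,0)
Fill (0+1,0+1) = (1,1)
Fill (0+2,0+0) = (2,0)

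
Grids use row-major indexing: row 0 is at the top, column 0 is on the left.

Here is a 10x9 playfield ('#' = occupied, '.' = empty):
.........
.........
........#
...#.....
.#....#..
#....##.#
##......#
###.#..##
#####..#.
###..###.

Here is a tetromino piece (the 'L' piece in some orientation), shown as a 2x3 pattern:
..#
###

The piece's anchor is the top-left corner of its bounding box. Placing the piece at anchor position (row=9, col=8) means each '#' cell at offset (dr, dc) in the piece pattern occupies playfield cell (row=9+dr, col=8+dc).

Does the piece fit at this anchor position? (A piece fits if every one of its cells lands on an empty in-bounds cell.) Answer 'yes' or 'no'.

Check each piece cell at anchor (9, 8):
  offset (0,2) -> (9,10): out of bounds -> FAIL
  offset (1,0) -> (10,8): out of bounds -> FAIL
  offset (1,1) -> (10,9): out of bounds -> FAIL
  offset (1,2) -> (10,10): out of bounds -> FAIL
All cells valid: no

Answer: no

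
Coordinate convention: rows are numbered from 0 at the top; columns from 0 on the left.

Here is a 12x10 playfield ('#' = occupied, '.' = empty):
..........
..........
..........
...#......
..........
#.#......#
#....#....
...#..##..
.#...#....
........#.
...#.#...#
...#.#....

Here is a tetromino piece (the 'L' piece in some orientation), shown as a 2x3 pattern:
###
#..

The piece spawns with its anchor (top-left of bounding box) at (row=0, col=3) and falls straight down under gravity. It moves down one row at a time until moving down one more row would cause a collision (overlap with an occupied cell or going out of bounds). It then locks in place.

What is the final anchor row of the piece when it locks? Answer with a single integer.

Spawn at (row=0, col=3). Try each row:
  row 0: fits
  row 1: fits
  row 2: blocked -> lock at row 1

Answer: 1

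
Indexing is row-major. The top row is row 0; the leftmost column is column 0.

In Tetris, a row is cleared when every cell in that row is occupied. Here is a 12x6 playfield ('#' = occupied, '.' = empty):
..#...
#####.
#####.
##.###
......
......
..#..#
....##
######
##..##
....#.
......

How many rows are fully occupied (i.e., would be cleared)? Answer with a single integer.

Answer: 1

Derivation:
Check each row:
  row 0: 5 empty cells -> not full
  row 1: 1 empty cell -> not full
  row 2: 1 empty cell -> not full
  row 3: 1 empty cell -> not full
  row 4: 6 empty cells -> not full
  row 5: 6 empty cells -> not full
  row 6: 4 empty cells -> not full
  row 7: 4 empty cells -> not full
  row 8: 0 empty cells -> FULL (clear)
  row 9: 2 empty cells -> not full
  row 10: 5 empty cells -> not full
  row 11: 6 empty cells -> not full
Total rows cleared: 1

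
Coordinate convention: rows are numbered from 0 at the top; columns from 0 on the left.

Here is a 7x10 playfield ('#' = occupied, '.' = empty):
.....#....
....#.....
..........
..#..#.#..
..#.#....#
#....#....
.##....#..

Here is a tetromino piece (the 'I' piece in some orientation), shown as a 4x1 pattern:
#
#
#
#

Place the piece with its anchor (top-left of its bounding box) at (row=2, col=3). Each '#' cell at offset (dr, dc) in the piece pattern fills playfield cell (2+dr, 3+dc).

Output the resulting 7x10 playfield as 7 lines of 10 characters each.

Fill (2+0,3+0) = (2,3)
Fill (2+1,3+0) = (3,3)
Fill (2+2,3+0) = (4,3)
Fill (2+3,3+0) = (5,3)

Answer: .....#....
....#.....
...#......
..##.#.#..
..###....#
#..#.#....
.##....#..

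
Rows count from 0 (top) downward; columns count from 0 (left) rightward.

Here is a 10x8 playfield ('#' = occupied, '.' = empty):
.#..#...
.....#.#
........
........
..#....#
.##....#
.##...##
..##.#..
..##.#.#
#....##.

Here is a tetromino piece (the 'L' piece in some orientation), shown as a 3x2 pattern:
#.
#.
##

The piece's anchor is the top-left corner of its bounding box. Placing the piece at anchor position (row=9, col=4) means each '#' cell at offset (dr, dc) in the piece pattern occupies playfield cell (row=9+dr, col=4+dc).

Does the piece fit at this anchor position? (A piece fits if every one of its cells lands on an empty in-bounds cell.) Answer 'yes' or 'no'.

Answer: no

Derivation:
Check each piece cell at anchor (9, 4):
  offset (0,0) -> (9,4): empty -> OK
  offset (1,0) -> (10,4): out of bounds -> FAIL
  offset (2,0) -> (11,4): out of bounds -> FAIL
  offset (2,1) -> (11,5): out of bounds -> FAIL
All cells valid: no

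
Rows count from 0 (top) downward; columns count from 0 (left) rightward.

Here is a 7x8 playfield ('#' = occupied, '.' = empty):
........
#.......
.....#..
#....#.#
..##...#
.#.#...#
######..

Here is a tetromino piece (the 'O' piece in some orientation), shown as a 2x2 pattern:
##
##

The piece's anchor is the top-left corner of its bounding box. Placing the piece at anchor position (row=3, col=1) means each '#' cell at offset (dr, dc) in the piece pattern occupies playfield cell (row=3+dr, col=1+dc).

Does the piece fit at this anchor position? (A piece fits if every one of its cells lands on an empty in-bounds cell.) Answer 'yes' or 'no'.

Answer: no

Derivation:
Check each piece cell at anchor (3, 1):
  offset (0,0) -> (3,1): empty -> OK
  offset (0,1) -> (3,2): empty -> OK
  offset (1,0) -> (4,1): empty -> OK
  offset (1,1) -> (4,2): occupied ('#') -> FAIL
All cells valid: no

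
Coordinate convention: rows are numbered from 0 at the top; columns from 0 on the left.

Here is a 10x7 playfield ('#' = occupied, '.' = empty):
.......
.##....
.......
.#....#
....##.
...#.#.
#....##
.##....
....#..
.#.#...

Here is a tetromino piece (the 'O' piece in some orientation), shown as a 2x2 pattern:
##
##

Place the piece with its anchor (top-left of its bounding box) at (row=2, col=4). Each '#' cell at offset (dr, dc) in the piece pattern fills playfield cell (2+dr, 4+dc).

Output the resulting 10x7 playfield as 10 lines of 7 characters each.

Answer: .......
.##....
....##.
.#..###
....##.
...#.#.
#....##
.##....
....#..
.#.#...

Derivation:
Fill (2+0,4+0) = (2,4)
Fill (2+0,4+1) = (2,5)
Fill (2+1,4+0) = (3,4)
Fill (2+1,4+1) = (3,5)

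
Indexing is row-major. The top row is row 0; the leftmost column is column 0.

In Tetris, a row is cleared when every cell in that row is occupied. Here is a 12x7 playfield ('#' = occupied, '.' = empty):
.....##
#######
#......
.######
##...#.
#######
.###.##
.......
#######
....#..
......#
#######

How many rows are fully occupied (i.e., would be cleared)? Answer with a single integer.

Answer: 4

Derivation:
Check each row:
  row 0: 5 empty cells -> not full
  row 1: 0 empty cells -> FULL (clear)
  row 2: 6 empty cells -> not full
  row 3: 1 empty cell -> not full
  row 4: 4 empty cells -> not full
  row 5: 0 empty cells -> FULL (clear)
  row 6: 2 empty cells -> not full
  row 7: 7 empty cells -> not full
  row 8: 0 empty cells -> FULL (clear)
  row 9: 6 empty cells -> not full
  row 10: 6 empty cells -> not full
  row 11: 0 empty cells -> FULL (clear)
Total rows cleared: 4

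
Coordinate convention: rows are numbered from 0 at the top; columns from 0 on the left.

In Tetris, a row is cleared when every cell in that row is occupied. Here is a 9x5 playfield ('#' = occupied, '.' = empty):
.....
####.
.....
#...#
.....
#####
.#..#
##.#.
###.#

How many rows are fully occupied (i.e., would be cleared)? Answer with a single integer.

Check each row:
  row 0: 5 empty cells -> not full
  row 1: 1 empty cell -> not full
  row 2: 5 empty cells -> not full
  row 3: 3 empty cells -> not full
  row 4: 5 empty cells -> not full
  row 5: 0 empty cells -> FULL (clear)
  row 6: 3 empty cells -> not full
  row 7: 2 empty cells -> not full
  row 8: 1 empty cell -> not full
Total rows cleared: 1

Answer: 1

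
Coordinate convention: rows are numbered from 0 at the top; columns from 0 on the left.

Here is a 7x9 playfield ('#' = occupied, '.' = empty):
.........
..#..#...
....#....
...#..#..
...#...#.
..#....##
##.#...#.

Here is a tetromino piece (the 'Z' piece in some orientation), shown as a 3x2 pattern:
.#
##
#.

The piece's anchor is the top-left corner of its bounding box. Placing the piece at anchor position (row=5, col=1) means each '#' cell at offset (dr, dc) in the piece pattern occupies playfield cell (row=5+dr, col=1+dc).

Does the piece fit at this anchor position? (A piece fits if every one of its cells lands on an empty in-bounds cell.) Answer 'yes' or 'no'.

Check each piece cell at anchor (5, 1):
  offset (0,1) -> (5,2): occupied ('#') -> FAIL
  offset (1,0) -> (6,1): occupied ('#') -> FAIL
  offset (1,1) -> (6,2): empty -> OK
  offset (2,0) -> (7,1): out of bounds -> FAIL
All cells valid: no

Answer: no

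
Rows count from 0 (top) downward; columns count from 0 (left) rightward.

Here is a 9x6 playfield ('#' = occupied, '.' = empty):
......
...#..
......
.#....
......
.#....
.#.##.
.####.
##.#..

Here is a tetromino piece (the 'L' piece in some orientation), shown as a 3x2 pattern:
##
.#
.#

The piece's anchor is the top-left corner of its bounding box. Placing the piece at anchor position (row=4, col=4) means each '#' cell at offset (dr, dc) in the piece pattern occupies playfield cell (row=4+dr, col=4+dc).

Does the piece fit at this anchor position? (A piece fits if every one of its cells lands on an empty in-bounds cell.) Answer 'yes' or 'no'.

Check each piece cell at anchor (4, 4):
  offset (0,0) -> (4,4): empty -> OK
  offset (0,1) -> (4,5): empty -> OK
  offset (1,1) -> (5,5): empty -> OK
  offset (2,1) -> (6,5): empty -> OK
All cells valid: yes

Answer: yes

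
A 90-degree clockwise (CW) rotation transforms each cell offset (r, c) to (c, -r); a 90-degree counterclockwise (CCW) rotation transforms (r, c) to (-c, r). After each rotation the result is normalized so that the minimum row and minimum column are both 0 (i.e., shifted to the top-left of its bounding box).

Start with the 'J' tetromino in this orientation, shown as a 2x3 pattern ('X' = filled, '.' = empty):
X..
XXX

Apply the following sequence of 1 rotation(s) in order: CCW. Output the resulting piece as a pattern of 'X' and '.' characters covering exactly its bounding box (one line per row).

Answer: .X
.X
XX

Derivation:
Start:
X..
XXX
After rotation 1 (CCW):
.X
.X
XX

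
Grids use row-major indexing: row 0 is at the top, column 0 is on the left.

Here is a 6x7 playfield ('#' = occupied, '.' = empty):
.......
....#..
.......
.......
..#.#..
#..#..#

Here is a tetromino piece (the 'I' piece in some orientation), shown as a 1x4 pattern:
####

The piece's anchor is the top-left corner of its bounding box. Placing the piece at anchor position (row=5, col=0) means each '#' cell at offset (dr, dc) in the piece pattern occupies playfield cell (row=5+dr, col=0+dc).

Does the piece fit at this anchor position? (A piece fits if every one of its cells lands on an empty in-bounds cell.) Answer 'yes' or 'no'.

Answer: no

Derivation:
Check each piece cell at anchor (5, 0):
  offset (0,0) -> (5,0): occupied ('#') -> FAIL
  offset (0,1) -> (5,1): empty -> OK
  offset (0,2) -> (5,2): empty -> OK
  offset (0,3) -> (5,3): occupied ('#') -> FAIL
All cells valid: no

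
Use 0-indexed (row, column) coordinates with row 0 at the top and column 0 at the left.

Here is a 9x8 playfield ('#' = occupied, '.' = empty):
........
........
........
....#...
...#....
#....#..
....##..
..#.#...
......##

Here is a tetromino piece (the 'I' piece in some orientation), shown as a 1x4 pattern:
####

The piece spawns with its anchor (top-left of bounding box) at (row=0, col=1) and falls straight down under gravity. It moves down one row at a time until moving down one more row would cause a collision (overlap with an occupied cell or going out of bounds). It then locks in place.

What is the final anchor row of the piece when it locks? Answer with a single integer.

Answer: 2

Derivation:
Spawn at (row=0, col=1). Try each row:
  row 0: fits
  row 1: fits
  row 2: fits
  row 3: blocked -> lock at row 2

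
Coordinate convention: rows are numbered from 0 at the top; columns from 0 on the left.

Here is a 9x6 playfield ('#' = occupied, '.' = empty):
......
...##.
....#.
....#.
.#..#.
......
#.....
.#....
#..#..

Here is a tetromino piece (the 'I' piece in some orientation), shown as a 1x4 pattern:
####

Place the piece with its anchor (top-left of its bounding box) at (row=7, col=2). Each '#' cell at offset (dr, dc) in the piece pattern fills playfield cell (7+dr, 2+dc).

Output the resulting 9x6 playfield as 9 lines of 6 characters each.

Fill (7+0,2+0) = (7,2)
Fill (7+0,2+1) = (7,3)
Fill (7+0,2+2) = (7,4)
Fill (7+0,2+3) = (7,5)

Answer: ......
...##.
....#.
....#.
.#..#.
......
#.....
.#####
#..#..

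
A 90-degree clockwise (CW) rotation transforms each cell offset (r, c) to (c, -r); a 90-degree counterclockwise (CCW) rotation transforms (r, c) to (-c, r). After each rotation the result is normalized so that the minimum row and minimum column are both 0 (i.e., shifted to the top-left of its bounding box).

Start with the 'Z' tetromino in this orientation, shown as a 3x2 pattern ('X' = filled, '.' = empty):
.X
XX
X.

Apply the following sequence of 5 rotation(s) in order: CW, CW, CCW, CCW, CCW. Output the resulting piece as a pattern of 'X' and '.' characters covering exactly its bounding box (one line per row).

Answer: XX.
.XX

Derivation:
Start:
.X
XX
X.
After rotation 1 (CW):
XX.
.XX
After rotation 2 (CW):
.X
XX
X.
After rotation 3 (CCW):
XX.
.XX
After rotation 4 (CCW):
.X
XX
X.
After rotation 5 (CCW):
XX.
.XX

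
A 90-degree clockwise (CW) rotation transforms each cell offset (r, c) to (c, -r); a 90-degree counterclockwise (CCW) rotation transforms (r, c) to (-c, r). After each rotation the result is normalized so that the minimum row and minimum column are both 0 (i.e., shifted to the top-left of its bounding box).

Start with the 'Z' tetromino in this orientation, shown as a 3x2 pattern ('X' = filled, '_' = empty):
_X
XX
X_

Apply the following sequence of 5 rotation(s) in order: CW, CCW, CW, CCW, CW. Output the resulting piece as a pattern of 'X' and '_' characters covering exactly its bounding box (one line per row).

Answer: XX_
_XX

Derivation:
Start:
_X
XX
X_
After rotation 1 (CW):
XX_
_XX
After rotation 2 (CCW):
_X
XX
X_
After rotation 3 (CW):
XX_
_XX
After rotation 4 (CCW):
_X
XX
X_
After rotation 5 (CW):
XX_
_XX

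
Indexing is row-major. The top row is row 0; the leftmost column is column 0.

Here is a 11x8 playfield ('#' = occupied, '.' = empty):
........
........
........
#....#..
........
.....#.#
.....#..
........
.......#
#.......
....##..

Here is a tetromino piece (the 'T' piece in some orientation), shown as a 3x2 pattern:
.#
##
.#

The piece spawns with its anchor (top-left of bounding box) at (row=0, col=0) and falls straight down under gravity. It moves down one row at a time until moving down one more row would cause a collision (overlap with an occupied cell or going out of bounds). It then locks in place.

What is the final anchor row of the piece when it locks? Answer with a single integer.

Spawn at (row=0, col=0). Try each row:
  row 0: fits
  row 1: fits
  row 2: blocked -> lock at row 1

Answer: 1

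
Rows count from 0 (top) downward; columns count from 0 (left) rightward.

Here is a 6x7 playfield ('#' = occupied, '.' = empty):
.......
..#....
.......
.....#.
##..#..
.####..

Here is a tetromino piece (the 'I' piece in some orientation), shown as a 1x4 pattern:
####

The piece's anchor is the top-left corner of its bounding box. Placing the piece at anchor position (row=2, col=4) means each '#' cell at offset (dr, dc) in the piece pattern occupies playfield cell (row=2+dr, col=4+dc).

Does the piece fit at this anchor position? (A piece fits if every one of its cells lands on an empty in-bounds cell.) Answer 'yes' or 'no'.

Answer: no

Derivation:
Check each piece cell at anchor (2, 4):
  offset (0,0) -> (2,4): empty -> OK
  offset (0,1) -> (2,5): empty -> OK
  offset (0,2) -> (2,6): empty -> OK
  offset (0,3) -> (2,7): out of bounds -> FAIL
All cells valid: no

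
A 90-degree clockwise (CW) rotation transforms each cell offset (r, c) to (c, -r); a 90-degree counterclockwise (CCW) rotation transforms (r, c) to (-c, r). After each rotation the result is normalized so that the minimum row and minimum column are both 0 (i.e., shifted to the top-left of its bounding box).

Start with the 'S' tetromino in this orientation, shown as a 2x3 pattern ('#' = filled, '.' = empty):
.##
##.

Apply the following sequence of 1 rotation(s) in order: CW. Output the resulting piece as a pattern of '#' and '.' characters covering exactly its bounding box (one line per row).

Start:
.##
##.
After rotation 1 (CW):
#.
##
.#

Answer: #.
##
.#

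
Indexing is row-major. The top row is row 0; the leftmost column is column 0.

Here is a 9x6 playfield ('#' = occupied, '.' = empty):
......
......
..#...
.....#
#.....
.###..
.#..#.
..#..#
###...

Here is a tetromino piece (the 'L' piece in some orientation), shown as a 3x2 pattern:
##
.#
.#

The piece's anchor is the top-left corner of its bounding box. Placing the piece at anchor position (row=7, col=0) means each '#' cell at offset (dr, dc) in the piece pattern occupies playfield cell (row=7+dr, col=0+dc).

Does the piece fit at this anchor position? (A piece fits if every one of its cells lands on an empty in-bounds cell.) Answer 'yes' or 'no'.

Check each piece cell at anchor (7, 0):
  offset (0,0) -> (7,0): empty -> OK
  offset (0,1) -> (7,1): empty -> OK
  offset (1,1) -> (8,1): occupied ('#') -> FAIL
  offset (2,1) -> (9,1): out of bounds -> FAIL
All cells valid: no

Answer: no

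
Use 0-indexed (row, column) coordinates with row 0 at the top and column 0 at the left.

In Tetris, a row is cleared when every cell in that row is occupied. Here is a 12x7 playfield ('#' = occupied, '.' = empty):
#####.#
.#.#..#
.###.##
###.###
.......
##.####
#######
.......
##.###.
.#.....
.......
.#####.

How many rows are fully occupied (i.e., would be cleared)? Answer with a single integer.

Check each row:
  row 0: 1 empty cell -> not full
  row 1: 4 empty cells -> not full
  row 2: 2 empty cells -> not full
  row 3: 1 empty cell -> not full
  row 4: 7 empty cells -> not full
  row 5: 1 empty cell -> not full
  row 6: 0 empty cells -> FULL (clear)
  row 7: 7 empty cells -> not full
  row 8: 2 empty cells -> not full
  row 9: 6 empty cells -> not full
  row 10: 7 empty cells -> not full
  row 11: 2 empty cells -> not full
Total rows cleared: 1

Answer: 1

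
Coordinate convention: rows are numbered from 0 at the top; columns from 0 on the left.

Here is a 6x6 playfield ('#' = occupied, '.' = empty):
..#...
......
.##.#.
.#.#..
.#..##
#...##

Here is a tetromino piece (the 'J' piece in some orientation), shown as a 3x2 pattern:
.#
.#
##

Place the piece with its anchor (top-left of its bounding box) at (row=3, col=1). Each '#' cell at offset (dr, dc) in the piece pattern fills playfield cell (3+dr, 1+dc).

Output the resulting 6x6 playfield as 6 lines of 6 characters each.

Answer: ..#...
......
.##.#.
.###..
.##.##
###.##

Derivation:
Fill (3+0,1+1) = (3,2)
Fill (3+1,1+1) = (4,2)
Fill (3+2,1+0) = (5,1)
Fill (3+2,1+1) = (5,2)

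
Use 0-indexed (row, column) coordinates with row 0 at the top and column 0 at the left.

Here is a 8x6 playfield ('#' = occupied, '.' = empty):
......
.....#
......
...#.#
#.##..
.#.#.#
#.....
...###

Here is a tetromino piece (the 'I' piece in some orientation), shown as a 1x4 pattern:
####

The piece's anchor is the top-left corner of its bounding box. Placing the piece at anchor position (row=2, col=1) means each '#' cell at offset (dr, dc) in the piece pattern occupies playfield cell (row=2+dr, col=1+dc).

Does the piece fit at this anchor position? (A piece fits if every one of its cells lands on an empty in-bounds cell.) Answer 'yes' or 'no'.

Check each piece cell at anchor (2, 1):
  offset (0,0) -> (2,1): empty -> OK
  offset (0,1) -> (2,2): empty -> OK
  offset (0,2) -> (2,3): empty -> OK
  offset (0,3) -> (2,4): empty -> OK
All cells valid: yes

Answer: yes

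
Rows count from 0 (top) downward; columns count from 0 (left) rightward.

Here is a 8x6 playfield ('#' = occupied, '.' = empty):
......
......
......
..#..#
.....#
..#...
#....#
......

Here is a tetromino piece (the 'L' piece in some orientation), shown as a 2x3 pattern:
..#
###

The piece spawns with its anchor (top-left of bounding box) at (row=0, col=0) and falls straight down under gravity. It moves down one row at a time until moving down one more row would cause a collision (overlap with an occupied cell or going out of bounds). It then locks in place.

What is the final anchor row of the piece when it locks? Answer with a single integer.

Spawn at (row=0, col=0). Try each row:
  row 0: fits
  row 1: fits
  row 2: blocked -> lock at row 1

Answer: 1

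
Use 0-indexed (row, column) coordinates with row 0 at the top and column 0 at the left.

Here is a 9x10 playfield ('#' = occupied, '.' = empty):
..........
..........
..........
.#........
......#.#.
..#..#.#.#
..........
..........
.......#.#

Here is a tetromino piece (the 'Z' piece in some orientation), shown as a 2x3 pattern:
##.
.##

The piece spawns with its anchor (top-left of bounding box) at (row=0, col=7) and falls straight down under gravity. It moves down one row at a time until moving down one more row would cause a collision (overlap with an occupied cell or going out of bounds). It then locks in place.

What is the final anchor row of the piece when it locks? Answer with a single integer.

Spawn at (row=0, col=7). Try each row:
  row 0: fits
  row 1: fits
  row 2: fits
  row 3: blocked -> lock at row 2

Answer: 2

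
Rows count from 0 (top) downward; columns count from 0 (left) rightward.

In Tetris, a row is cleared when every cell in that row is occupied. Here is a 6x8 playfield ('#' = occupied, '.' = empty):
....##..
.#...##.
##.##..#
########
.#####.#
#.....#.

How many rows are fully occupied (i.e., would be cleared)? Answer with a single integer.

Check each row:
  row 0: 6 empty cells -> not full
  row 1: 5 empty cells -> not full
  row 2: 3 empty cells -> not full
  row 3: 0 empty cells -> FULL (clear)
  row 4: 2 empty cells -> not full
  row 5: 6 empty cells -> not full
Total rows cleared: 1

Answer: 1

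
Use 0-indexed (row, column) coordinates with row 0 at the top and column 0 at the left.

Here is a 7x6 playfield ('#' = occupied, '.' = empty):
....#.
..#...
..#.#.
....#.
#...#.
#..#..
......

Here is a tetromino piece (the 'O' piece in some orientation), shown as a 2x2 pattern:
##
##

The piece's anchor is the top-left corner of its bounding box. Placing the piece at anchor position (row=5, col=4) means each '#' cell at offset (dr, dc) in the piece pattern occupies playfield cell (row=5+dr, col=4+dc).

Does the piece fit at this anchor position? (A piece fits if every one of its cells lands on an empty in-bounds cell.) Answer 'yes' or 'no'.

Answer: yes

Derivation:
Check each piece cell at anchor (5, 4):
  offset (0,0) -> (5,4): empty -> OK
  offset (0,1) -> (5,5): empty -> OK
  offset (1,0) -> (6,4): empty -> OK
  offset (1,1) -> (6,5): empty -> OK
All cells valid: yes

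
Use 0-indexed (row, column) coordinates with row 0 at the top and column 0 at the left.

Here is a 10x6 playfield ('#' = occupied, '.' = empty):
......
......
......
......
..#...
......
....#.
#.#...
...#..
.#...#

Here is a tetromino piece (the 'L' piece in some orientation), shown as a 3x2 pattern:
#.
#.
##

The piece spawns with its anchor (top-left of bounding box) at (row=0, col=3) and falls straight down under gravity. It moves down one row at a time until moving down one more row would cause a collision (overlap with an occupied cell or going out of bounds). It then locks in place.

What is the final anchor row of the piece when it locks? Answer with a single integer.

Answer: 3

Derivation:
Spawn at (row=0, col=3). Try each row:
  row 0: fits
  row 1: fits
  row 2: fits
  row 3: fits
  row 4: blocked -> lock at row 3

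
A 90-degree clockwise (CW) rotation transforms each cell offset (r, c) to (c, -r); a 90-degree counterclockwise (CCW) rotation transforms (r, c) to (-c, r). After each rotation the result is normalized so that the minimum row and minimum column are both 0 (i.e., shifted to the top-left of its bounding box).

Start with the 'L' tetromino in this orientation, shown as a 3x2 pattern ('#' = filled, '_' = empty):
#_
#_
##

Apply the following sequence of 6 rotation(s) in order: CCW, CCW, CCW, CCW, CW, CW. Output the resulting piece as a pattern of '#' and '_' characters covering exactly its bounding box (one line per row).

Start:
#_
#_
##
After rotation 1 (CCW):
__#
###
After rotation 2 (CCW):
##
_#
_#
After rotation 3 (CCW):
###
#__
After rotation 4 (CCW):
#_
#_
##
After rotation 5 (CW):
###
#__
After rotation 6 (CW):
##
_#
_#

Answer: ##
_#
_#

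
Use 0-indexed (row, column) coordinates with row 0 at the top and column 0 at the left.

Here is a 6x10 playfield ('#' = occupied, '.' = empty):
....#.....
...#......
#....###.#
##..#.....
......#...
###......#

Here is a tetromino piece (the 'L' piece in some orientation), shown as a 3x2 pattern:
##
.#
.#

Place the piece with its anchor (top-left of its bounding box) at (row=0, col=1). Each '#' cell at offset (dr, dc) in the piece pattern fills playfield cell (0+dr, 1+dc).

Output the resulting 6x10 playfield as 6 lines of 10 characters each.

Fill (0+0,1+0) = (0,1)
Fill (0+0,1+1) = (0,2)
Fill (0+1,1+1) = (1,2)
Fill (0+2,1+1) = (2,2)

Answer: .##.#.....
..##......
#.#..###.#
##..#.....
......#...
###......#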